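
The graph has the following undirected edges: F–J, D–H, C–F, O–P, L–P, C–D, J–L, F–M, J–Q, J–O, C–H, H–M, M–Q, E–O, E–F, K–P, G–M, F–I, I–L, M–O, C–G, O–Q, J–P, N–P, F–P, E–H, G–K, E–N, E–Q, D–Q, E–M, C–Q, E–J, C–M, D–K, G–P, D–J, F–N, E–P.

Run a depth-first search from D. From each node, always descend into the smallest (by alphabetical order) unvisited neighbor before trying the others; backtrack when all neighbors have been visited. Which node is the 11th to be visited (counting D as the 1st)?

L

Visit D
D → C
C → F
F → E
E → H
H → M
M → G
G → K
K → P
P → J
J → L
L → I
J → O
O → Q
P → N

Visit order: D, C, F, E, H, M, G, K, P, J, L, I, O, Q, N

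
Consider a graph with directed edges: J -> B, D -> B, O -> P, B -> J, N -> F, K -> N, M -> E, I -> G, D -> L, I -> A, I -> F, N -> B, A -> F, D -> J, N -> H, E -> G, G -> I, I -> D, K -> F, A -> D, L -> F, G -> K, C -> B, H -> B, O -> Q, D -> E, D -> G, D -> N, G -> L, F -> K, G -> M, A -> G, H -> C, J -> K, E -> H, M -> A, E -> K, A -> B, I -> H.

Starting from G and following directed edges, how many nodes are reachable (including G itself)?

BFS from G visits: G, M, L, K, I, E, A, F, N, H, D, B, C, J
Reachable nodes: 14 of 17 total.

14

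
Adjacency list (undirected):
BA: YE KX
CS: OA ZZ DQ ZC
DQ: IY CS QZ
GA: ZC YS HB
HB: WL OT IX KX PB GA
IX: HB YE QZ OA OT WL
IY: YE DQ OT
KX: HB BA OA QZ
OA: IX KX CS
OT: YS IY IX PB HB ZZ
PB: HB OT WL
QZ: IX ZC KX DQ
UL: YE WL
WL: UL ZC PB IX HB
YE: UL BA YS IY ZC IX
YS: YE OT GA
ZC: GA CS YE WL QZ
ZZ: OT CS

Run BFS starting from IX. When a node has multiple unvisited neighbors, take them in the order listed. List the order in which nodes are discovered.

IX, HB, YE, QZ, OA, OT, WL, KX, PB, GA, UL, BA, YS, IY, ZC, DQ, CS, ZZ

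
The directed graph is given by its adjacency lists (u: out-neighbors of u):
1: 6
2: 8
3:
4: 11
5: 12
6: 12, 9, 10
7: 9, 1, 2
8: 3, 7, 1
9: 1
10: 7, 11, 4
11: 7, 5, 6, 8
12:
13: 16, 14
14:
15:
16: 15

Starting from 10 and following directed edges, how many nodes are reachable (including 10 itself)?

BFS from 10 visits: 10, 7, 11, 4, 9, 1, 2, 5, 6, 8, 12, 3
Reachable nodes: 12 of 16 total.

12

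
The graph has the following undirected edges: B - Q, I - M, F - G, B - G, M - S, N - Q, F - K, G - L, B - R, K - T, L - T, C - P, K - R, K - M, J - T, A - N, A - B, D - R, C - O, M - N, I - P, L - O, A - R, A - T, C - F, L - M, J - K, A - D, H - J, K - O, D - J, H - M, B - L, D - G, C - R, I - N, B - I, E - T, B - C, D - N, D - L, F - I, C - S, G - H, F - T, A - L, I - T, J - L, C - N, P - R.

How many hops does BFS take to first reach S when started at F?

2

Level 0: F
Level 1: C, G, I, K, T
Level 2: A, B, D, E, H, J, L, M, N, O, P, R, S
Level 3: Q
S first appears at level 2.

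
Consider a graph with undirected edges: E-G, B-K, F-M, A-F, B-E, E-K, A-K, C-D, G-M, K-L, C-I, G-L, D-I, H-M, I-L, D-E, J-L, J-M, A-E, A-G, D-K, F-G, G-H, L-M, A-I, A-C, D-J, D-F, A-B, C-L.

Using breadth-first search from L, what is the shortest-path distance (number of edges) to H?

2

Level 0: L
Level 1: C, G, I, J, K, M
Level 2: A, B, D, E, F, H
H first appears at level 2.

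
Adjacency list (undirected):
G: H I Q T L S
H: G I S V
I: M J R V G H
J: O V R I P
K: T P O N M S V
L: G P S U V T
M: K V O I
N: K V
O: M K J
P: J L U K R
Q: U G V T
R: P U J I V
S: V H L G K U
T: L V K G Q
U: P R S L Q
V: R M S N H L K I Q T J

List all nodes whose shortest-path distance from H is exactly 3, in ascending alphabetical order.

O, P

Level 0: H
Level 1: G, I, S, V
Level 2: J, K, L, M, N, Q, R, T, U
Level 3: O, P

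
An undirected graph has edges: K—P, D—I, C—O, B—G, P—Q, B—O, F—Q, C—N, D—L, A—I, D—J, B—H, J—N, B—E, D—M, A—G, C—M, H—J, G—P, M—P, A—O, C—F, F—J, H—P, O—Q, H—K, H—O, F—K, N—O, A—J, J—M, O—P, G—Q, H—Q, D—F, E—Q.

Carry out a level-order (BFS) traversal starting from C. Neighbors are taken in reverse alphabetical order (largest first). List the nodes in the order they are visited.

Visit C; enqueue O, N, M, F → queue [O, N, M, F]
Visit O; enqueue Q, P, H, B, A → queue [N, M, F, Q, P, H, B, A]
Visit N; enqueue J → queue [M, F, Q, P, H, B, A, J]
Visit M; enqueue D → queue [F, Q, P, H, B, A, J, D]
Visit F; enqueue K → queue [Q, P, H, B, A, J, D, K]
Visit Q; enqueue G, E → queue [P, H, B, A, J, D, K, G, E]
Visit P → queue [H, B, A, J, D, K, G, E]
Visit H → queue [B, A, J, D, K, G, E]
Visit B → queue [A, J, D, K, G, E]
Visit A; enqueue I → queue [J, D, K, G, E, I]
Visit J → queue [D, K, G, E, I]
Visit D; enqueue L → queue [K, G, E, I, L]
Visit K → queue [G, E, I, L]
Visit G → queue [E, I, L]
Visit E → queue [I, L]
Visit I → queue [L]
Visit L → queue []

C O N M F Q P H B A J D K G E I L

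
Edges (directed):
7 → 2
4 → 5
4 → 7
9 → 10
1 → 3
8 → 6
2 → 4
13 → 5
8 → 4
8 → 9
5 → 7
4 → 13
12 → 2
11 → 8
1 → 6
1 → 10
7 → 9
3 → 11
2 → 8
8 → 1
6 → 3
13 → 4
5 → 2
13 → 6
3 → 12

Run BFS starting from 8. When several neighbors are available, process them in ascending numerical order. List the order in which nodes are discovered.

Visit 8; enqueue 1, 4, 6, 9 → queue [1, 4, 6, 9]
Visit 1; enqueue 3, 10 → queue [4, 6, 9, 3, 10]
Visit 4; enqueue 5, 7, 13 → queue [6, 9, 3, 10, 5, 7, 13]
Visit 6 → queue [9, 3, 10, 5, 7, 13]
Visit 9 → queue [3, 10, 5, 7, 13]
Visit 3; enqueue 11, 12 → queue [10, 5, 7, 13, 11, 12]
Visit 10 → queue [5, 7, 13, 11, 12]
Visit 5; enqueue 2 → queue [7, 13, 11, 12, 2]
Visit 7 → queue [13, 11, 12, 2]
Visit 13 → queue [11, 12, 2]
Visit 11 → queue [12, 2]
Visit 12 → queue [2]
Visit 2 → queue []

8 → 1 → 4 → 6 → 9 → 3 → 10 → 5 → 7 → 13 → 11 → 12 → 2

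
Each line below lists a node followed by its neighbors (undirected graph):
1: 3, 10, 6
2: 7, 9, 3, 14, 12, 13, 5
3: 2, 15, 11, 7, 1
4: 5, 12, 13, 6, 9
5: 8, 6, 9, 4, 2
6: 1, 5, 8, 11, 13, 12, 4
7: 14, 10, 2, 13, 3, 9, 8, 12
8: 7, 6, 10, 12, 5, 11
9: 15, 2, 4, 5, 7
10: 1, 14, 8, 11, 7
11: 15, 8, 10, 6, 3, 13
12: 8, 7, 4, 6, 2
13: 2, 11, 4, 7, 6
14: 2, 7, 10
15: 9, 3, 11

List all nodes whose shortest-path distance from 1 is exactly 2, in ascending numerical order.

2, 4, 5, 7, 8, 11, 12, 13, 14, 15

Level 0: 1
Level 1: 3, 6, 10
Level 2: 2, 4, 5, 7, 8, 11, 12, 13, 14, 15
Level 3: 9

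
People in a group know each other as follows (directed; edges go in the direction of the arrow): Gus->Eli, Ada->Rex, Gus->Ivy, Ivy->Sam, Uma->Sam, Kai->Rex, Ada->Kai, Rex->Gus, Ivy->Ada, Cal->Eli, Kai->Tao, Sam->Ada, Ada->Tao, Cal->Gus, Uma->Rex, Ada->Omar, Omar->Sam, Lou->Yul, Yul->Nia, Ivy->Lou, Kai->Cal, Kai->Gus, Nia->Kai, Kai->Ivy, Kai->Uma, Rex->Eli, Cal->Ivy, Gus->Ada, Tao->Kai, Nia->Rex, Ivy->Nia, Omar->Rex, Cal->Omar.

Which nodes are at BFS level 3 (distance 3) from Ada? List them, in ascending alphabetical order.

Level 0: Ada
Level 1: Kai, Omar, Rex, Tao
Level 2: Cal, Eli, Gus, Ivy, Sam, Uma
Level 3: Lou, Nia
Level 4: Yul

Lou, Nia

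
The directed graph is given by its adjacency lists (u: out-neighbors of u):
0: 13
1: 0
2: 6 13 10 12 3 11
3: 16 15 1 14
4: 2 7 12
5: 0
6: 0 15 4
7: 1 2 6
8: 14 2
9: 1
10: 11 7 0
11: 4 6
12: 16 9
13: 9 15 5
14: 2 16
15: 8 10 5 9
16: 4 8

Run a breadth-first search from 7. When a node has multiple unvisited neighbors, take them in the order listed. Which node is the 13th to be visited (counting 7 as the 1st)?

Visit 7; enqueue 1, 2, 6 → queue [1, 2, 6]
Visit 1; enqueue 0 → queue [2, 6, 0]
Visit 2; enqueue 13, 10, 12, 3, 11 → queue [6, 0, 13, 10, 12, 3, 11]
Visit 6; enqueue 15, 4 → queue [0, 13, 10, 12, 3, 11, 15, 4]
Visit 0 → queue [13, 10, 12, 3, 11, 15, 4]
Visit 13; enqueue 9, 5 → queue [10, 12, 3, 11, 15, 4, 9, 5]
Visit 10 → queue [12, 3, 11, 15, 4, 9, 5]
Visit 12; enqueue 16 → queue [3, 11, 15, 4, 9, 5, 16]
Visit 3; enqueue 14 → queue [11, 15, 4, 9, 5, 16, 14]
Visit 11 → queue [15, 4, 9, 5, 16, 14]
Visit 15; enqueue 8 → queue [4, 9, 5, 16, 14, 8]
Visit 4 → queue [9, 5, 16, 14, 8]
Visit 9 → queue [5, 16, 14, 8]
Visit 5 → queue [16, 14, 8]
Visit 16 → queue [14, 8]
Visit 14 → queue [8]
Visit 8 → queue []

Visit order: 7, 1, 2, 6, 0, 13, 10, 12, 3, 11, 15, 4, 9, 5, 16, 14, 8

9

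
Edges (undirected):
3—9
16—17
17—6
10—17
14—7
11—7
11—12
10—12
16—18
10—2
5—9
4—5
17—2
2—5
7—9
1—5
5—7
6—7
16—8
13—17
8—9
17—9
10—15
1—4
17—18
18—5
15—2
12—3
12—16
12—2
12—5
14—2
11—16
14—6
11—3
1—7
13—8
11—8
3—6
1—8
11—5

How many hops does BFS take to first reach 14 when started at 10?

Level 0: 10
Level 1: 2, 12, 15, 17
Level 2: 3, 5, 6, 9, 11, 13, 14, 16, 18
Level 3: 1, 4, 7, 8
14 first appears at level 2.

2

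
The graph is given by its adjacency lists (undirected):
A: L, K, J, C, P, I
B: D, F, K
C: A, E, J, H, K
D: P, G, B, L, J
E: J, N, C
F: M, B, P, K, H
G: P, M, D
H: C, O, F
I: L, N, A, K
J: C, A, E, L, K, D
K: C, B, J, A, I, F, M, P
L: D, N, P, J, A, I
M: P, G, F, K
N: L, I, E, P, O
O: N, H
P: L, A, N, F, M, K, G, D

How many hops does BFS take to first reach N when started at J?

2

Level 0: J
Level 1: A, C, D, E, K, L
Level 2: B, F, G, H, I, M, N, P
Level 3: O
N first appears at level 2.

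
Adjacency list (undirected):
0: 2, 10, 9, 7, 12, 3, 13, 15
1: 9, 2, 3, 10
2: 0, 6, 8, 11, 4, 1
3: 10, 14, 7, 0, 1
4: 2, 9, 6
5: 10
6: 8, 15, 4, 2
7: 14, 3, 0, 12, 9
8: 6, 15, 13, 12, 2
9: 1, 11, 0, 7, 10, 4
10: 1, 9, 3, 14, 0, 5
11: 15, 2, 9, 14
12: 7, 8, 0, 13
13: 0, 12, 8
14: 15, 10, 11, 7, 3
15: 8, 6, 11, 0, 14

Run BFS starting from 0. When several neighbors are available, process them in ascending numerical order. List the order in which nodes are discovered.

Visit 0; enqueue 2, 3, 7, 9, 10, 12, 13, 15 → queue [2, 3, 7, 9, 10, 12, 13, 15]
Visit 2; enqueue 1, 4, 6, 8, 11 → queue [3, 7, 9, 10, 12, 13, 15, 1, 4, 6, 8, 11]
Visit 3; enqueue 14 → queue [7, 9, 10, 12, 13, 15, 1, 4, 6, 8, 11, 14]
Visit 7 → queue [9, 10, 12, 13, 15, 1, 4, 6, 8, 11, 14]
Visit 9 → queue [10, 12, 13, 15, 1, 4, 6, 8, 11, 14]
Visit 10; enqueue 5 → queue [12, 13, 15, 1, 4, 6, 8, 11, 14, 5]
Visit 12 → queue [13, 15, 1, 4, 6, 8, 11, 14, 5]
Visit 13 → queue [15, 1, 4, 6, 8, 11, 14, 5]
Visit 15 → queue [1, 4, 6, 8, 11, 14, 5]
Visit 1 → queue [4, 6, 8, 11, 14, 5]
Visit 4 → queue [6, 8, 11, 14, 5]
Visit 6 → queue [8, 11, 14, 5]
Visit 8 → queue [11, 14, 5]
Visit 11 → queue [14, 5]
Visit 14 → queue [5]
Visit 5 → queue []

0 → 2 → 3 → 7 → 9 → 10 → 12 → 13 → 15 → 1 → 4 → 6 → 8 → 11 → 14 → 5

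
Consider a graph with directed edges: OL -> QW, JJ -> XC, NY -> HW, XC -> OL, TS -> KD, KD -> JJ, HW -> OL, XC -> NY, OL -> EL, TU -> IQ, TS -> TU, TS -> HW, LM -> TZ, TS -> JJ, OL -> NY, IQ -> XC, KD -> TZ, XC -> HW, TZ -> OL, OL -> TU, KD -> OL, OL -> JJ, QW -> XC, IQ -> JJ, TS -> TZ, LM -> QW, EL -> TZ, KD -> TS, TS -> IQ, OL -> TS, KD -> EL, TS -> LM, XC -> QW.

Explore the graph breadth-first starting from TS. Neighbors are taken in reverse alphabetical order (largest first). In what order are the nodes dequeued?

TS, TZ, TU, LM, KD, JJ, IQ, HW, OL, QW, EL, XC, NY

Visit TS; enqueue TZ, TU, LM, KD, JJ, IQ, HW → queue [TZ, TU, LM, KD, JJ, IQ, HW]
Visit TZ; enqueue OL → queue [TU, LM, KD, JJ, IQ, HW, OL]
Visit TU → queue [LM, KD, JJ, IQ, HW, OL]
Visit LM; enqueue QW → queue [KD, JJ, IQ, HW, OL, QW]
Visit KD; enqueue EL → queue [JJ, IQ, HW, OL, QW, EL]
Visit JJ; enqueue XC → queue [IQ, HW, OL, QW, EL, XC]
Visit IQ → queue [HW, OL, QW, EL, XC]
Visit HW → queue [OL, QW, EL, XC]
Visit OL; enqueue NY → queue [QW, EL, XC, NY]
Visit QW → queue [EL, XC, NY]
Visit EL → queue [XC, NY]
Visit XC → queue [NY]
Visit NY → queue []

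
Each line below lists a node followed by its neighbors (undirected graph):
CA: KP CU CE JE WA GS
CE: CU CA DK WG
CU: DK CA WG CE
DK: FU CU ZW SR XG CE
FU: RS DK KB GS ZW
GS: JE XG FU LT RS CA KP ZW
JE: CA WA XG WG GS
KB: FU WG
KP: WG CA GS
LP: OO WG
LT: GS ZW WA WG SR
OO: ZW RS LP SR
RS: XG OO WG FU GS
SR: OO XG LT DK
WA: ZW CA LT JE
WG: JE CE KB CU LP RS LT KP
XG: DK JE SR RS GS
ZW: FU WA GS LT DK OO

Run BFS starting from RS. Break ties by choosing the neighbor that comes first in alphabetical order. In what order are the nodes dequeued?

Visit RS; enqueue FU, GS, OO, WG, XG → queue [FU, GS, OO, WG, XG]
Visit FU; enqueue DK, KB, ZW → queue [GS, OO, WG, XG, DK, KB, ZW]
Visit GS; enqueue CA, JE, KP, LT → queue [OO, WG, XG, DK, KB, ZW, CA, JE, KP, LT]
Visit OO; enqueue LP, SR → queue [WG, XG, DK, KB, ZW, CA, JE, KP, LT, LP, SR]
Visit WG; enqueue CE, CU → queue [XG, DK, KB, ZW, CA, JE, KP, LT, LP, SR, CE, CU]
Visit XG → queue [DK, KB, ZW, CA, JE, KP, LT, LP, SR, CE, CU]
Visit DK → queue [KB, ZW, CA, JE, KP, LT, LP, SR, CE, CU]
Visit KB → queue [ZW, CA, JE, KP, LT, LP, SR, CE, CU]
Visit ZW; enqueue WA → queue [CA, JE, KP, LT, LP, SR, CE, CU, WA]
Visit CA → queue [JE, KP, LT, LP, SR, CE, CU, WA]
Visit JE → queue [KP, LT, LP, SR, CE, CU, WA]
Visit KP → queue [LT, LP, SR, CE, CU, WA]
Visit LT → queue [LP, SR, CE, CU, WA]
Visit LP → queue [SR, CE, CU, WA]
Visit SR → queue [CE, CU, WA]
Visit CE → queue [CU, WA]
Visit CU → queue [WA]
Visit WA → queue []

RS, FU, GS, OO, WG, XG, DK, KB, ZW, CA, JE, KP, LT, LP, SR, CE, CU, WA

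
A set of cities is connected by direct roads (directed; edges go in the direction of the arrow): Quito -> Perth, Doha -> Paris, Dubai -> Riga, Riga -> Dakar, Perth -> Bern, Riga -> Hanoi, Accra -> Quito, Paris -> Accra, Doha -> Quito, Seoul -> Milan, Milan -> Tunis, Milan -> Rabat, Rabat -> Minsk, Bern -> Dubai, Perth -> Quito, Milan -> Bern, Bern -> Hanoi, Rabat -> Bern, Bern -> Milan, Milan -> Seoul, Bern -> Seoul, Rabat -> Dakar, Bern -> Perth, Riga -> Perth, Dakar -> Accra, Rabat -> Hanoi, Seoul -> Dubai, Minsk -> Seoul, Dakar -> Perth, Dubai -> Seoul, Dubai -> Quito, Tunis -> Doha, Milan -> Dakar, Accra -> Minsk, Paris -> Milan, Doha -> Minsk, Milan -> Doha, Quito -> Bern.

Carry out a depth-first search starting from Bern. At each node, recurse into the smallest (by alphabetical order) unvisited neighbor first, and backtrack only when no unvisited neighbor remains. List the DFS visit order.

Bern Dubai Quito Perth Riga Dakar Accra Minsk Seoul Milan Doha Paris Rabat Hanoi Tunis

Visit Bern
Bern → Dubai
Dubai → Quito
Quito → Perth
Dubai → Riga
Riga → Dakar
Dakar → Accra
Accra → Minsk
Minsk → Seoul
Seoul → Milan
Milan → Doha
Doha → Paris
Milan → Rabat
Rabat → Hanoi
Milan → Tunis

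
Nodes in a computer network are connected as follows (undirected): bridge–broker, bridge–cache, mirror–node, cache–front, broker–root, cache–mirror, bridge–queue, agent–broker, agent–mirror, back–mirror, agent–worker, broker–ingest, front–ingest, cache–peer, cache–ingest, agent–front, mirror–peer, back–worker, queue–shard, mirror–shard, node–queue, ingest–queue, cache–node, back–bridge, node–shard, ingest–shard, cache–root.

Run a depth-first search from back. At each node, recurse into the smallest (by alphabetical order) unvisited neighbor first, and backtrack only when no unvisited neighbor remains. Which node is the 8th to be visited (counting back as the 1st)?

Visit back
back → bridge
bridge → broker
broker → agent
agent → front
front → cache
cache → ingest
ingest → queue
queue → node
node → mirror
mirror → peer
mirror → shard
cache → root
agent → worker

Visit order: back, bridge, broker, agent, front, cache, ingest, queue, node, mirror, peer, shard, root, worker

queue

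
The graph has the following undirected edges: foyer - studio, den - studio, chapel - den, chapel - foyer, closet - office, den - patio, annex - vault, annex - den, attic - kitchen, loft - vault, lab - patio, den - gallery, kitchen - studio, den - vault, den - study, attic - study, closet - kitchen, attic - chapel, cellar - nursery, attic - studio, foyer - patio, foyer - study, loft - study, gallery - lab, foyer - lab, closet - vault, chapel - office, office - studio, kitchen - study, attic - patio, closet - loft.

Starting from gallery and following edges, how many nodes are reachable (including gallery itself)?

15

BFS from gallery visits: gallery, den, lab, annex, chapel, patio, studio, study, vault, foyer, attic, office, kitchen, loft, closet
Reachable nodes: 15 of 17 total.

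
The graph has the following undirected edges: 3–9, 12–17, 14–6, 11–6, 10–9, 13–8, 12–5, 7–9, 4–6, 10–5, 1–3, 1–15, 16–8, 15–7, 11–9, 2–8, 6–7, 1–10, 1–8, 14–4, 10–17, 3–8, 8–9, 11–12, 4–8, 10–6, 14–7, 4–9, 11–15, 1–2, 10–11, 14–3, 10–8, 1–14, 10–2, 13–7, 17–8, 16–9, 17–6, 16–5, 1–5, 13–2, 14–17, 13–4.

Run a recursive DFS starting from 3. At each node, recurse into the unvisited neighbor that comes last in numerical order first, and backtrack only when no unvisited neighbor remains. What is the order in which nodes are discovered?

3 → 14 → 17 → 12 → 11 → 15 → 7 → 13 → 8 → 16 → 9 → 10 → 6 → 4 → 5 → 1 → 2

Visit 3
3 → 14
14 → 17
17 → 12
12 → 11
11 → 15
15 → 7
7 → 13
13 → 8
8 → 16
16 → 9
9 → 10
10 → 6
6 → 4
10 → 5
5 → 1
1 → 2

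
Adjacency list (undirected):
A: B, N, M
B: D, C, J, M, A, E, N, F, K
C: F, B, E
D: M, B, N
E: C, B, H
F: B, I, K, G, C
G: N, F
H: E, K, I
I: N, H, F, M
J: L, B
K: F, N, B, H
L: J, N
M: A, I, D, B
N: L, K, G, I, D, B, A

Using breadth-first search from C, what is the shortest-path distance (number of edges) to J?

2

Level 0: C
Level 1: B, E, F
Level 2: A, D, G, H, I, J, K, M, N
Level 3: L
J first appears at level 2.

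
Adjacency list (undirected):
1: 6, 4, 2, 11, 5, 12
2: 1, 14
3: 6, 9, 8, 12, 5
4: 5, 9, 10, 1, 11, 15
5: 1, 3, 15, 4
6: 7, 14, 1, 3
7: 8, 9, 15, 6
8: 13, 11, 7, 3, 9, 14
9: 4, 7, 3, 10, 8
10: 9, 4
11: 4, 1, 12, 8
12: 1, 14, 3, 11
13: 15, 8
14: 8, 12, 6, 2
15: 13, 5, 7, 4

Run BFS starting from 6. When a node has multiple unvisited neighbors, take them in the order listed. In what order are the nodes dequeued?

6, 7, 14, 1, 3, 8, 9, 15, 12, 2, 4, 11, 5, 13, 10

Visit 6; enqueue 7, 14, 1, 3 → queue [7, 14, 1, 3]
Visit 7; enqueue 8, 9, 15 → queue [14, 1, 3, 8, 9, 15]
Visit 14; enqueue 12, 2 → queue [1, 3, 8, 9, 15, 12, 2]
Visit 1; enqueue 4, 11, 5 → queue [3, 8, 9, 15, 12, 2, 4, 11, 5]
Visit 3 → queue [8, 9, 15, 12, 2, 4, 11, 5]
Visit 8; enqueue 13 → queue [9, 15, 12, 2, 4, 11, 5, 13]
Visit 9; enqueue 10 → queue [15, 12, 2, 4, 11, 5, 13, 10]
Visit 15 → queue [12, 2, 4, 11, 5, 13, 10]
Visit 12 → queue [2, 4, 11, 5, 13, 10]
Visit 2 → queue [4, 11, 5, 13, 10]
Visit 4 → queue [11, 5, 13, 10]
Visit 11 → queue [5, 13, 10]
Visit 5 → queue [13, 10]
Visit 13 → queue [10]
Visit 10 → queue []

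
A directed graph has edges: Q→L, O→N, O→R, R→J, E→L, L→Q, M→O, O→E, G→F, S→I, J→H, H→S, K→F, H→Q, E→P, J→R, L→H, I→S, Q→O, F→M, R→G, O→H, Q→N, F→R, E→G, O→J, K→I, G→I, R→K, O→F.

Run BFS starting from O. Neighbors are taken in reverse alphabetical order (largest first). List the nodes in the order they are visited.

Visit O; enqueue R, N, J, H, F, E → queue [R, N, J, H, F, E]
Visit R; enqueue K, G → queue [N, J, H, F, E, K, G]
Visit N → queue [J, H, F, E, K, G]
Visit J → queue [H, F, E, K, G]
Visit H; enqueue S, Q → queue [F, E, K, G, S, Q]
Visit F; enqueue M → queue [E, K, G, S, Q, M]
Visit E; enqueue P, L → queue [K, G, S, Q, M, P, L]
Visit K; enqueue I → queue [G, S, Q, M, P, L, I]
Visit G → queue [S, Q, M, P, L, I]
Visit S → queue [Q, M, P, L, I]
Visit Q → queue [M, P, L, I]
Visit M → queue [P, L, I]
Visit P → queue [L, I]
Visit L → queue [I]
Visit I → queue []

O → R → N → J → H → F → E → K → G → S → Q → M → P → L → I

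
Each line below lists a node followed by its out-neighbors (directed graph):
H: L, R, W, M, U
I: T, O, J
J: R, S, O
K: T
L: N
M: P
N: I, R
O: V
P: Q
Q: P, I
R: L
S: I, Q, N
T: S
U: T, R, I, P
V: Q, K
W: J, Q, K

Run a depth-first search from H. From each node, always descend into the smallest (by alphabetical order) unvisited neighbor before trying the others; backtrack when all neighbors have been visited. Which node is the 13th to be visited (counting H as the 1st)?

R

Visit H
H → L
L → N
N → I
I → J
J → O
O → V
V → K
K → T
T → S
S → Q
Q → P
J → R
H → M
H → U
H → W

Visit order: H, L, N, I, J, O, V, K, T, S, Q, P, R, M, U, W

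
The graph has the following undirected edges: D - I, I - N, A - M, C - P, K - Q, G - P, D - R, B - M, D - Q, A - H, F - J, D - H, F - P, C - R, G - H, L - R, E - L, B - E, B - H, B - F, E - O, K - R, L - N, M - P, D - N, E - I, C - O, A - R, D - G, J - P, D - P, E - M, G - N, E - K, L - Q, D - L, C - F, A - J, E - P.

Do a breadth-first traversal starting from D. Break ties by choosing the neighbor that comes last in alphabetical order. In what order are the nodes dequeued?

D -> R -> Q -> P -> N -> L -> I -> H -> G -> K -> C -> A -> M -> J -> F -> E -> B -> O

Visit D; enqueue R, Q, P, N, L, I, H, G → queue [R, Q, P, N, L, I, H, G]
Visit R; enqueue K, C, A → queue [Q, P, N, L, I, H, G, K, C, A]
Visit Q → queue [P, N, L, I, H, G, K, C, A]
Visit P; enqueue M, J, F, E → queue [N, L, I, H, G, K, C, A, M, J, F, E]
Visit N → queue [L, I, H, G, K, C, A, M, J, F, E]
Visit L → queue [I, H, G, K, C, A, M, J, F, E]
Visit I → queue [H, G, K, C, A, M, J, F, E]
Visit H; enqueue B → queue [G, K, C, A, M, J, F, E, B]
Visit G → queue [K, C, A, M, J, F, E, B]
Visit K → queue [C, A, M, J, F, E, B]
Visit C; enqueue O → queue [A, M, J, F, E, B, O]
Visit A → queue [M, J, F, E, B, O]
Visit M → queue [J, F, E, B, O]
Visit J → queue [F, E, B, O]
Visit F → queue [E, B, O]
Visit E → queue [B, O]
Visit B → queue [O]
Visit O → queue []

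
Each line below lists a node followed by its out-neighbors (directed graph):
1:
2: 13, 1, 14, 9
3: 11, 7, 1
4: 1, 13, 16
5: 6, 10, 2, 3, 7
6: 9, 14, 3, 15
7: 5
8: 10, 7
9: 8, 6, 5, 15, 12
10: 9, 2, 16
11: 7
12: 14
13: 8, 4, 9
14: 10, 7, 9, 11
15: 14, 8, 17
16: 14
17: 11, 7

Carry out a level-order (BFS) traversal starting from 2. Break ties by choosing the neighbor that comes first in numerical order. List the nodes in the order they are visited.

Visit 2; enqueue 1, 9, 13, 14 → queue [1, 9, 13, 14]
Visit 1 → queue [9, 13, 14]
Visit 9; enqueue 5, 6, 8, 12, 15 → queue [13, 14, 5, 6, 8, 12, 15]
Visit 13; enqueue 4 → queue [14, 5, 6, 8, 12, 15, 4]
Visit 14; enqueue 7, 10, 11 → queue [5, 6, 8, 12, 15, 4, 7, 10, 11]
Visit 5; enqueue 3 → queue [6, 8, 12, 15, 4, 7, 10, 11, 3]
Visit 6 → queue [8, 12, 15, 4, 7, 10, 11, 3]
Visit 8 → queue [12, 15, 4, 7, 10, 11, 3]
Visit 12 → queue [15, 4, 7, 10, 11, 3]
Visit 15; enqueue 17 → queue [4, 7, 10, 11, 3, 17]
Visit 4; enqueue 16 → queue [7, 10, 11, 3, 17, 16]
Visit 7 → queue [10, 11, 3, 17, 16]
Visit 10 → queue [11, 3, 17, 16]
Visit 11 → queue [3, 17, 16]
Visit 3 → queue [17, 16]
Visit 17 → queue [16]
Visit 16 → queue []

2, 1, 9, 13, 14, 5, 6, 8, 12, 15, 4, 7, 10, 11, 3, 17, 16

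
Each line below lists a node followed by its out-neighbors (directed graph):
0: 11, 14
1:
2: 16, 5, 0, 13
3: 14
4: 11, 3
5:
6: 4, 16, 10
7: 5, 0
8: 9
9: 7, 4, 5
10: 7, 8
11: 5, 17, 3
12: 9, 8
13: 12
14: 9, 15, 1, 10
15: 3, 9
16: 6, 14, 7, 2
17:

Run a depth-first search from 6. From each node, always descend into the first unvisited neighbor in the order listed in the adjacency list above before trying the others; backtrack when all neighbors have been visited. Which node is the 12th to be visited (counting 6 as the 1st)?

1

Visit 6
6 → 4
4 → 11
11 → 5
11 → 17
11 → 3
3 → 14
14 → 9
9 → 7
7 → 0
14 → 15
14 → 1
14 → 10
10 → 8
6 → 16
16 → 2
2 → 13
13 → 12

Visit order: 6, 4, 11, 5, 17, 3, 14, 9, 7, 0, 15, 1, 10, 8, 16, 2, 13, 12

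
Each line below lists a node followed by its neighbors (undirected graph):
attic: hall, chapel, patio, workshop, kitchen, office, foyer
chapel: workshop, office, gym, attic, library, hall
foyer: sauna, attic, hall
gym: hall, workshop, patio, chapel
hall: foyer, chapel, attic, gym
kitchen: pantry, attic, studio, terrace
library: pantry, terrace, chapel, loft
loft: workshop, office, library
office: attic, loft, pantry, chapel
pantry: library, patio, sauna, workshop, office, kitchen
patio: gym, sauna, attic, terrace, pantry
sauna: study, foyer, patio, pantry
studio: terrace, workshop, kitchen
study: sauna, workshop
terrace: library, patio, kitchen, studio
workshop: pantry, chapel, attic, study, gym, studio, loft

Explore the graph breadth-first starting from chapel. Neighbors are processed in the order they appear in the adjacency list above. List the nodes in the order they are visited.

Visit chapel; enqueue workshop, office, gym, attic, library, hall → queue [workshop, office, gym, attic, library, hall]
Visit workshop; enqueue pantry, study, studio, loft → queue [office, gym, attic, library, hall, pantry, study, studio, loft]
Visit office → queue [gym, attic, library, hall, pantry, study, studio, loft]
Visit gym; enqueue patio → queue [attic, library, hall, pantry, study, studio, loft, patio]
Visit attic; enqueue kitchen, foyer → queue [library, hall, pantry, study, studio, loft, patio, kitchen, foyer]
Visit library; enqueue terrace → queue [hall, pantry, study, studio, loft, patio, kitchen, foyer, terrace]
Visit hall → queue [pantry, study, studio, loft, patio, kitchen, foyer, terrace]
Visit pantry; enqueue sauna → queue [study, studio, loft, patio, kitchen, foyer, terrace, sauna]
Visit study → queue [studio, loft, patio, kitchen, foyer, terrace, sauna]
Visit studio → queue [loft, patio, kitchen, foyer, terrace, sauna]
Visit loft → queue [patio, kitchen, foyer, terrace, sauna]
Visit patio → queue [kitchen, foyer, terrace, sauna]
Visit kitchen → queue [foyer, terrace, sauna]
Visit foyer → queue [terrace, sauna]
Visit terrace → queue [sauna]
Visit sauna → queue []

chapel -> workshop -> office -> gym -> attic -> library -> hall -> pantry -> study -> studio -> loft -> patio -> kitchen -> foyer -> terrace -> sauna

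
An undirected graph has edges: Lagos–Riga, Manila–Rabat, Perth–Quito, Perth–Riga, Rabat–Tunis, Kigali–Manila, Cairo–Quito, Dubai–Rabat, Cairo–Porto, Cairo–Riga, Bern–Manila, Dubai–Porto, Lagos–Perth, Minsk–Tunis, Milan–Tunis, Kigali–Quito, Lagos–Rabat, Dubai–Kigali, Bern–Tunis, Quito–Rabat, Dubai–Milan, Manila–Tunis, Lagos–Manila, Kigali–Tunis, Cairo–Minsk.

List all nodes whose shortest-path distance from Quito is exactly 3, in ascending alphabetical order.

Bern, Milan

Level 0: Quito
Level 1: Cairo, Kigali, Perth, Rabat
Level 2: Dubai, Lagos, Manila, Minsk, Porto, Riga, Tunis
Level 3: Bern, Milan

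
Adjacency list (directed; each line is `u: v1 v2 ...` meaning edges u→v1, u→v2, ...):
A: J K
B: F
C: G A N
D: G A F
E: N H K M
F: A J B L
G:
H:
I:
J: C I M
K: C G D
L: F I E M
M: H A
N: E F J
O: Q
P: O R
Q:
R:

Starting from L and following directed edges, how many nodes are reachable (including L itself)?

BFS from L visits: L, M, I, F, E, H, A, J, B, N, K, C, G, D
Reachable nodes: 14 of 18 total.

14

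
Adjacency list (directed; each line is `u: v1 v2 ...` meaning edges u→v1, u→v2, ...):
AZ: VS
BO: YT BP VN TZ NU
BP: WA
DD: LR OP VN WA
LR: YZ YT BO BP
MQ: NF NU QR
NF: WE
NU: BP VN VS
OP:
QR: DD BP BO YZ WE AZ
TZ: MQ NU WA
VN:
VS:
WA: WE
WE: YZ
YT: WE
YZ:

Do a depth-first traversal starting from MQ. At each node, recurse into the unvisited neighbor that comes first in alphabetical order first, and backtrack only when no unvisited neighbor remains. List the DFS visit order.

Visit MQ
MQ → NF
NF → WE
WE → YZ
MQ → NU
NU → BP
BP → WA
NU → VN
NU → VS
MQ → QR
QR → AZ
QR → BO
BO → TZ
BO → YT
QR → DD
DD → LR
DD → OP

MQ, NF, WE, YZ, NU, BP, WA, VN, VS, QR, AZ, BO, TZ, YT, DD, LR, OP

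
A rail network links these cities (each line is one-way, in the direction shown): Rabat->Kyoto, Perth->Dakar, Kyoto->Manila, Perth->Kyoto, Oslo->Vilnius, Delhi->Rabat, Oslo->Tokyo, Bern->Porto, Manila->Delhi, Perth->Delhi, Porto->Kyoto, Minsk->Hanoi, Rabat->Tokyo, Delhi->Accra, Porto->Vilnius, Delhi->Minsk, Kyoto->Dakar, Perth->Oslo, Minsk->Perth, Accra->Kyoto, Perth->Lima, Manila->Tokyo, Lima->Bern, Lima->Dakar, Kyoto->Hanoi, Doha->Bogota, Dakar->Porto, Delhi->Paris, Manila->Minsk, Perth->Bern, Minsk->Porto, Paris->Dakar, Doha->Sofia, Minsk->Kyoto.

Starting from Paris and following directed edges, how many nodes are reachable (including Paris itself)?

BFS from Paris visits: Paris, Dakar, Porto, Kyoto, Vilnius, Hanoi, Manila, Delhi, Minsk, Tokyo, Accra, Rabat, Perth, Bern, Lima, Oslo
Reachable nodes: 16 of 19 total.

16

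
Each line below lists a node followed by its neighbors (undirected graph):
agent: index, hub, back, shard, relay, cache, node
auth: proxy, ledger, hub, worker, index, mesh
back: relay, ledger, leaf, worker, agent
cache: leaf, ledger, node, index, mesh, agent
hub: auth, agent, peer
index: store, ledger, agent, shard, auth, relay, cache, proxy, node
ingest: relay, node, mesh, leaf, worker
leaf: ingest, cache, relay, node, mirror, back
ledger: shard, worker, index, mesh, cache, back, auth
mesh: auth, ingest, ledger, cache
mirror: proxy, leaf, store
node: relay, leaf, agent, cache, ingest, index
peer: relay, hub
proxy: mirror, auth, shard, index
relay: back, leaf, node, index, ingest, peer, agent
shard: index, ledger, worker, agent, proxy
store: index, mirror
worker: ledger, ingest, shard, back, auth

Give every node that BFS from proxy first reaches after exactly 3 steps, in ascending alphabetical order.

Level 0: proxy
Level 1: auth, index, mirror, shard
Level 2: agent, cache, hub, leaf, ledger, mesh, node, relay, store, worker
Level 3: back, ingest, peer

back, ingest, peer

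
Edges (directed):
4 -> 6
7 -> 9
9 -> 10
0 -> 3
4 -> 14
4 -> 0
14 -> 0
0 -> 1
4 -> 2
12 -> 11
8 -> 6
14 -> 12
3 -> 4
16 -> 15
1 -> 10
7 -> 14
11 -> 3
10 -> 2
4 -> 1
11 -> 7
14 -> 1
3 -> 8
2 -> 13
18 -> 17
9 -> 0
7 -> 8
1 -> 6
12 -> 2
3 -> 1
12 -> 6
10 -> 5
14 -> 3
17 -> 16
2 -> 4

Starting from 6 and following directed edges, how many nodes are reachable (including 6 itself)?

BFS from 6 visits: 6
Reachable nodes: 1 of 19 total.

1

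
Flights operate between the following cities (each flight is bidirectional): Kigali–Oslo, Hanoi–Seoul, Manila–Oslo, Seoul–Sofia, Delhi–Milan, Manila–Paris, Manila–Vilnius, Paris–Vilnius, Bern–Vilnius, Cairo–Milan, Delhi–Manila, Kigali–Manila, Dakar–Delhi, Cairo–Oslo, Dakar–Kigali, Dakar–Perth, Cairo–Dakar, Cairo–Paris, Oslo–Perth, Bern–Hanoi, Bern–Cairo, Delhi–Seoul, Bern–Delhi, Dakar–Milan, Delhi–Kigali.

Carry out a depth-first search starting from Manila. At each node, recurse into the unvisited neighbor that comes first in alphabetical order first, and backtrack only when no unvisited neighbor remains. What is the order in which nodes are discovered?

Visit Manila
Manila → Delhi
Delhi → Bern
Bern → Cairo
Cairo → Dakar
Dakar → Kigali
Kigali → Oslo
Oslo → Perth
Dakar → Milan
Cairo → Paris
Paris → Vilnius
Bern → Hanoi
Hanoi → Seoul
Seoul → Sofia

Manila, Delhi, Bern, Cairo, Dakar, Kigali, Oslo, Perth, Milan, Paris, Vilnius, Hanoi, Seoul, Sofia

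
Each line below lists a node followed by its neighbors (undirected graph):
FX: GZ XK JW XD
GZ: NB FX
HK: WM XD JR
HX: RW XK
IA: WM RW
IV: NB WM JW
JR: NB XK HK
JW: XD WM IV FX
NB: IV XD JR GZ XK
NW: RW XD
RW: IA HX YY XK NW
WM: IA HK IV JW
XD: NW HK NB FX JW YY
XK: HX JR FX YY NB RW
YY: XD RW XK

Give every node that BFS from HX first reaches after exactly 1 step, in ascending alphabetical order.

Level 0: HX
Level 1: RW, XK
Level 2: FX, IA, JR, NB, NW, YY
Level 3: GZ, HK, IV, JW, WM, XD

RW, XK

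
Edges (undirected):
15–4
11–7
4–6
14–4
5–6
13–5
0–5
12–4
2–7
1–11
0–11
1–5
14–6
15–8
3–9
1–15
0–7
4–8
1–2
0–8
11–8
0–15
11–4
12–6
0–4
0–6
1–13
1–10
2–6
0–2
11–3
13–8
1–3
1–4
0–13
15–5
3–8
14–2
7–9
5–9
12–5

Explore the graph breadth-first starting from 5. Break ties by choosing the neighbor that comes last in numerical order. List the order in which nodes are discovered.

Visit 5; enqueue 15, 13, 12, 9, 6, 1, 0 → queue [15, 13, 12, 9, 6, 1, 0]
Visit 15; enqueue 8, 4 → queue [13, 12, 9, 6, 1, 0, 8, 4]
Visit 13 → queue [12, 9, 6, 1, 0, 8, 4]
Visit 12 → queue [9, 6, 1, 0, 8, 4]
Visit 9; enqueue 7, 3 → queue [6, 1, 0, 8, 4, 7, 3]
Visit 6; enqueue 14, 2 → queue [1, 0, 8, 4, 7, 3, 14, 2]
Visit 1; enqueue 11, 10 → queue [0, 8, 4, 7, 3, 14, 2, 11, 10]
Visit 0 → queue [8, 4, 7, 3, 14, 2, 11, 10]
Visit 8 → queue [4, 7, 3, 14, 2, 11, 10]
Visit 4 → queue [7, 3, 14, 2, 11, 10]
Visit 7 → queue [3, 14, 2, 11, 10]
Visit 3 → queue [14, 2, 11, 10]
Visit 14 → queue [2, 11, 10]
Visit 2 → queue [11, 10]
Visit 11 → queue [10]
Visit 10 → queue []

5, 15, 13, 12, 9, 6, 1, 0, 8, 4, 7, 3, 14, 2, 11, 10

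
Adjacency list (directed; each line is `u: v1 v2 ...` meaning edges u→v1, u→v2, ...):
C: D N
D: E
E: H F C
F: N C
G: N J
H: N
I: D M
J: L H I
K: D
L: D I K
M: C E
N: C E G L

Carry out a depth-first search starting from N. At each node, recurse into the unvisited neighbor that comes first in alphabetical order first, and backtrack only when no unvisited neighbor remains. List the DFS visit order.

N → C → D → E → F → H → G → J → I → M → L → K

Visit N
N → C
C → D
D → E
E → F
E → H
N → G
G → J
J → I
I → M
J → L
L → K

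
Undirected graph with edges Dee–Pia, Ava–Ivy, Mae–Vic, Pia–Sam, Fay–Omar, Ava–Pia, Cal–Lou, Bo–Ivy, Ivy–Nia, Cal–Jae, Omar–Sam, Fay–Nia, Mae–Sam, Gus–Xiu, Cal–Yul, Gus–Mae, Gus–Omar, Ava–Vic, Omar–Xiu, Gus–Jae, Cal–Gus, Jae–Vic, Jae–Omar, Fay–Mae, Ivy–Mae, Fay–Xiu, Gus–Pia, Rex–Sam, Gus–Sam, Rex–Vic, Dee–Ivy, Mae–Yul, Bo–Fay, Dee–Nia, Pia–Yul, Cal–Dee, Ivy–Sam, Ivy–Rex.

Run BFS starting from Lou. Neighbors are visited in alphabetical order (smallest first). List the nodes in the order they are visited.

Lou, Cal, Dee, Gus, Jae, Yul, Ivy, Nia, Pia, Mae, Omar, Sam, Xiu, Vic, Ava, Bo, Rex, Fay

Visit Lou; enqueue Cal → queue [Cal]
Visit Cal; enqueue Dee, Gus, Jae, Yul → queue [Dee, Gus, Jae, Yul]
Visit Dee; enqueue Ivy, Nia, Pia → queue [Gus, Jae, Yul, Ivy, Nia, Pia]
Visit Gus; enqueue Mae, Omar, Sam, Xiu → queue [Jae, Yul, Ivy, Nia, Pia, Mae, Omar, Sam, Xiu]
Visit Jae; enqueue Vic → queue [Yul, Ivy, Nia, Pia, Mae, Omar, Sam, Xiu, Vic]
Visit Yul → queue [Ivy, Nia, Pia, Mae, Omar, Sam, Xiu, Vic]
Visit Ivy; enqueue Ava, Bo, Rex → queue [Nia, Pia, Mae, Omar, Sam, Xiu, Vic, Ava, Bo, Rex]
Visit Nia; enqueue Fay → queue [Pia, Mae, Omar, Sam, Xiu, Vic, Ava, Bo, Rex, Fay]
Visit Pia → queue [Mae, Omar, Sam, Xiu, Vic, Ava, Bo, Rex, Fay]
Visit Mae → queue [Omar, Sam, Xiu, Vic, Ava, Bo, Rex, Fay]
Visit Omar → queue [Sam, Xiu, Vic, Ava, Bo, Rex, Fay]
Visit Sam → queue [Xiu, Vic, Ava, Bo, Rex, Fay]
Visit Xiu → queue [Vic, Ava, Bo, Rex, Fay]
Visit Vic → queue [Ava, Bo, Rex, Fay]
Visit Ava → queue [Bo, Rex, Fay]
Visit Bo → queue [Rex, Fay]
Visit Rex → queue [Fay]
Visit Fay → queue []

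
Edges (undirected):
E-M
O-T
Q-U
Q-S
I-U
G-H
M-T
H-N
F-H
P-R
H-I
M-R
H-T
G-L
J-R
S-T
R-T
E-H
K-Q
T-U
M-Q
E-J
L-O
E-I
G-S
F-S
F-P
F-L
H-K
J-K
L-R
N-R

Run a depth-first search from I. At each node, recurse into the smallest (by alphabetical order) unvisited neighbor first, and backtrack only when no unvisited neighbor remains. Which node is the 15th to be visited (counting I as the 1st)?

U

Visit I
I → E
E → H
H → F
F → L
L → G
G → S
S → Q
Q → K
K → J
J → R
R → M
M → T
T → O
T → U
R → N
R → P

Visit order: I, E, H, F, L, G, S, Q, K, J, R, M, T, O, U, N, P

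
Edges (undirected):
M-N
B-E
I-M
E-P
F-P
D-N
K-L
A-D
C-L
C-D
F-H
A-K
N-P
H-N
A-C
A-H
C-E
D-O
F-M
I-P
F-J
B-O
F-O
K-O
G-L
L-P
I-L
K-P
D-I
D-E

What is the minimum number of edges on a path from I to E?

Level 0: I
Level 1: D, L, M, P
Level 2: A, C, E, F, G, K, N, O
Level 3: B, H, J
E first appears at level 2.

2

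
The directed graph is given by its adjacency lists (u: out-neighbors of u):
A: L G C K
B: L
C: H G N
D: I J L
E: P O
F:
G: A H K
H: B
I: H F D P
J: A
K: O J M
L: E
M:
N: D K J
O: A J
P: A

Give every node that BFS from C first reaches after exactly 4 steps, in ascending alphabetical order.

E, F, P

Level 0: C
Level 1: G, H, N
Level 2: A, B, D, J, K
Level 3: I, L, M, O
Level 4: E, F, P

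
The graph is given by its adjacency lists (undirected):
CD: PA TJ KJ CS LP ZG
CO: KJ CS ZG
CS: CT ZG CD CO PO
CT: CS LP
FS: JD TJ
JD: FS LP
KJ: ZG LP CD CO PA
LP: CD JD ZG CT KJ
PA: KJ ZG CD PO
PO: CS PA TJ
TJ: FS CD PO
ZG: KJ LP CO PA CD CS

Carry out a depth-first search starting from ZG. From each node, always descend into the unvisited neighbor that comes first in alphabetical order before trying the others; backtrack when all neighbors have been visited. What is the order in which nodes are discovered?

Visit ZG
ZG → CD
CD → CS
CS → CO
CO → KJ
KJ → LP
LP → CT
LP → JD
JD → FS
FS → TJ
TJ → PO
PO → PA

ZG, CD, CS, CO, KJ, LP, CT, JD, FS, TJ, PO, PA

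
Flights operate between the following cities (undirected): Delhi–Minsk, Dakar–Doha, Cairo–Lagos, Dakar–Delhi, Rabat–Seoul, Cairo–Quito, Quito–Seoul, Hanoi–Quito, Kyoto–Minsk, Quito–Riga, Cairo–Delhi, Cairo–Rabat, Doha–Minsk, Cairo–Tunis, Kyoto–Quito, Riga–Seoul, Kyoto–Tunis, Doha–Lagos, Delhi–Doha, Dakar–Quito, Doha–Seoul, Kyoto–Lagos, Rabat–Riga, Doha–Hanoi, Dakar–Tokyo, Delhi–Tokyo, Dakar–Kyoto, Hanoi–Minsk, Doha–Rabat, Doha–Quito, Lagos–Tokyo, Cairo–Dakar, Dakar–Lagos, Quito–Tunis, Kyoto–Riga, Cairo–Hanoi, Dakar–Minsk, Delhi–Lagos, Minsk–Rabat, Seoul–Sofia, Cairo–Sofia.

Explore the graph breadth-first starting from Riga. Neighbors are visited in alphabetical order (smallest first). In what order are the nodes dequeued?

Visit Riga; enqueue Kyoto, Quito, Rabat, Seoul → queue [Kyoto, Quito, Rabat, Seoul]
Visit Kyoto; enqueue Dakar, Lagos, Minsk, Tunis → queue [Quito, Rabat, Seoul, Dakar, Lagos, Minsk, Tunis]
Visit Quito; enqueue Cairo, Doha, Hanoi → queue [Rabat, Seoul, Dakar, Lagos, Minsk, Tunis, Cairo, Doha, Hanoi]
Visit Rabat → queue [Seoul, Dakar, Lagos, Minsk, Tunis, Cairo, Doha, Hanoi]
Visit Seoul; enqueue Sofia → queue [Dakar, Lagos, Minsk, Tunis, Cairo, Doha, Hanoi, Sofia]
Visit Dakar; enqueue Delhi, Tokyo → queue [Lagos, Minsk, Tunis, Cairo, Doha, Hanoi, Sofia, Delhi, Tokyo]
Visit Lagos → queue [Minsk, Tunis, Cairo, Doha, Hanoi, Sofia, Delhi, Tokyo]
Visit Minsk → queue [Tunis, Cairo, Doha, Hanoi, Sofia, Delhi, Tokyo]
Visit Tunis → queue [Cairo, Doha, Hanoi, Sofia, Delhi, Tokyo]
Visit Cairo → queue [Doha, Hanoi, Sofia, Delhi, Tokyo]
Visit Doha → queue [Hanoi, Sofia, Delhi, Tokyo]
Visit Hanoi → queue [Sofia, Delhi, Tokyo]
Visit Sofia → queue [Delhi, Tokyo]
Visit Delhi → queue [Tokyo]
Visit Tokyo → queue []

Riga -> Kyoto -> Quito -> Rabat -> Seoul -> Dakar -> Lagos -> Minsk -> Tunis -> Cairo -> Doha -> Hanoi -> Sofia -> Delhi -> Tokyo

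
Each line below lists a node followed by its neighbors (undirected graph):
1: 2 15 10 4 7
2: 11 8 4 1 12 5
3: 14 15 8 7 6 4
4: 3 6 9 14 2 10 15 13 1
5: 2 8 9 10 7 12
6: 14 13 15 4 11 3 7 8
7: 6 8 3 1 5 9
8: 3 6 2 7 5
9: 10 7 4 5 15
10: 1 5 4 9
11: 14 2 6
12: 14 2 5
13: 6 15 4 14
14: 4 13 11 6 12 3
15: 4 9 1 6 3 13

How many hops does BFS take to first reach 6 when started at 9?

Level 0: 9
Level 1: 4, 5, 7, 10, 15
Level 2: 1, 2, 3, 6, 8, 12, 13, 14
Level 3: 11
6 first appears at level 2.

2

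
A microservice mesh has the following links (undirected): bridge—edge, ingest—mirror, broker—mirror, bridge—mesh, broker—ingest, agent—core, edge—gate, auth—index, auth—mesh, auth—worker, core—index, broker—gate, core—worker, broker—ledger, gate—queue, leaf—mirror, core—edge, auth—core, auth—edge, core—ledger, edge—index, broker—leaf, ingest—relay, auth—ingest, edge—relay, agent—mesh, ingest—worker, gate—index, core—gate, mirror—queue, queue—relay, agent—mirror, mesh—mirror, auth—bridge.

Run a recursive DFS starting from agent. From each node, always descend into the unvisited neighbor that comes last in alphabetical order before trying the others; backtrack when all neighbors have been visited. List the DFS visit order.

Visit agent
agent → mirror
mirror → queue
queue → relay
relay → ingest
ingest → worker
worker → core
core → ledger
ledger → broker
broker → leaf
broker → gate
gate → index
index → edge
edge → bridge
bridge → mesh
mesh → auth

agent, mirror, queue, relay, ingest, worker, core, ledger, broker, leaf, gate, index, edge, bridge, mesh, auth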